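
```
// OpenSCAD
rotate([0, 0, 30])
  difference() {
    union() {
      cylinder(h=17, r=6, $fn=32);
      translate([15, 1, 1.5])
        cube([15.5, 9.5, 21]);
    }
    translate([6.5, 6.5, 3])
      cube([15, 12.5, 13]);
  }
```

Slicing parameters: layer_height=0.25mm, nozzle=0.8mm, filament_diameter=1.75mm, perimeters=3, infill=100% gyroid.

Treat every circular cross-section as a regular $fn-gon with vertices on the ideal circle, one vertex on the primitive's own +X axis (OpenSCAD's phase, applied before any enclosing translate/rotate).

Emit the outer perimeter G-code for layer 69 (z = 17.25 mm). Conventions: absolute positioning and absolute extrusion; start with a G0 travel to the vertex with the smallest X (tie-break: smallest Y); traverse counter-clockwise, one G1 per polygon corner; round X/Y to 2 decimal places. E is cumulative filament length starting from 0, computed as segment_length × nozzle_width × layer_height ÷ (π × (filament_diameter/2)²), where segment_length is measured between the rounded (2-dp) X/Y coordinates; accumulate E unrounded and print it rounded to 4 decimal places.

G0 X7.74 Y16.59 Z17.25
G1 X12.49 Y8.37 E0.7894
G1 X25.91 Y16.12 E2.0780
G1 X21.16 Y24.34 E2.8674
G1 X7.74 Y16.59 E4.1560

At z = 17.25 mm: the cylinder is absent (z outside [0, 17]); the cube at (15, 1) (footprint 15.5×9.5) is included at this height; Taking the union: only the 15.5×9.5 cube at (15, 1) is present, so the union is just that shape — 1 connected region; the cube at (6.5, 6.5) is absent (z outside [3, 16]); Subtracting the remaining from the first: none of the subtracted shapes is present at this height, so that combined region is unchanged — 1 connected region; (rotated 30° about Z; rotation is an isometry so areas/perimeters/island counts are preserved). The outline is a single polygon with 4 vertices. Extrusion per mm of travel: 0.8 × 0.25 / (π × 0.875²) = 0.083150. Accumulating E over each segment gives final E = 4.1560.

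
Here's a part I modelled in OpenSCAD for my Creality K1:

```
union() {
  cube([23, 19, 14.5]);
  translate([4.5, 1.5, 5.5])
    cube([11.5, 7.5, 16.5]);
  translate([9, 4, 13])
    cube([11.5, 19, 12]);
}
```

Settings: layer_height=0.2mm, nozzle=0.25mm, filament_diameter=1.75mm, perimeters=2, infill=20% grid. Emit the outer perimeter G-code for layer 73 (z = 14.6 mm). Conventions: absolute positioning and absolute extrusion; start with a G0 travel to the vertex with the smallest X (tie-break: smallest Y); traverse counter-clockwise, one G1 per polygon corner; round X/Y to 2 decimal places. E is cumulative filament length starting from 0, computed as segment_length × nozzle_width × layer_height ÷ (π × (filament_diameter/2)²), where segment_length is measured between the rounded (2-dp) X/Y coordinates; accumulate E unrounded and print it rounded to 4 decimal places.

G0 X4.50 Y1.50 Z14.60
G1 X16.00 Y1.50 E0.2391
G1 X16.00 Y4.00 E0.2910
G1 X20.50 Y4.00 E0.3846
G1 X20.50 Y23.00 E0.7795
G1 X9.00 Y23.00 E1.0186
G1 X9.00 Y9.00 E1.3096
G1 X4.50 Y9.00 E1.4032
G1 X4.50 Y1.50 E1.5591

At z = 14.6 mm: the cube is not intersected at this z (z outside [0, 14.5]); the cube at (4.5, 1.5) (footprint 11.5×7.5) is included at this height; the 11.5×19 cube at (9, 4) contributes its full rectangle; Merging all regions: the regions partially overlap (shared area 35.00 mm²), so overlapping operands fuse into one piece — 1 connected region. The outline is a single polygon with 8 vertices. Extrusion per mm of travel: 0.25 × 0.2 / (π × 0.875²) = 0.020788. Accumulating E over each segment gives final E = 1.5591.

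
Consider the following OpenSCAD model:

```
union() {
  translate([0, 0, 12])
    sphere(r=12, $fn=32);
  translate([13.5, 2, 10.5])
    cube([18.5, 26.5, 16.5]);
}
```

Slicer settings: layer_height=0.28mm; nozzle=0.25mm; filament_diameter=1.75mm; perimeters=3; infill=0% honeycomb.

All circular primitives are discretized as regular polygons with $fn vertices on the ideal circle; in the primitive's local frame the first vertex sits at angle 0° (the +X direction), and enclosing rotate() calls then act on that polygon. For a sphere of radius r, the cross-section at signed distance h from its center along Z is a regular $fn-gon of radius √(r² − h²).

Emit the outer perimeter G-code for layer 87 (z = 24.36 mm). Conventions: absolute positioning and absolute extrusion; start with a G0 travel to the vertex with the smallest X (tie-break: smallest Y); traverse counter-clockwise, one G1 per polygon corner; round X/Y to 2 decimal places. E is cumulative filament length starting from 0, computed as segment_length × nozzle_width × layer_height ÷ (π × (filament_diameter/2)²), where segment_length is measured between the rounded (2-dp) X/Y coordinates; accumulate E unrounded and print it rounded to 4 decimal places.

G0 X13.50 Y2.00 Z24.36
G1 X32.00 Y2.00 E0.5384
G1 X32.00 Y28.50 E1.3096
G1 X13.50 Y28.50 E1.8480
G1 X13.50 Y2.00 E2.6192

At z = 24.36 mm: the sphere is not intersected at this z (|z−center|=12.360 > r=12); the 18.5×26.5 cube at (13.5, 2) contributes its full rectangle; Merging all regions: only the 18.5×26.5 cube at (13.5, 2) is present, so the union is just that shape — 1 connected region. The outline is a single polygon with 4 vertices. Extrusion per mm of travel: 0.25 × 0.28 / (π × 0.875²) = 0.029103. Accumulating E over each segment gives final E = 2.6192.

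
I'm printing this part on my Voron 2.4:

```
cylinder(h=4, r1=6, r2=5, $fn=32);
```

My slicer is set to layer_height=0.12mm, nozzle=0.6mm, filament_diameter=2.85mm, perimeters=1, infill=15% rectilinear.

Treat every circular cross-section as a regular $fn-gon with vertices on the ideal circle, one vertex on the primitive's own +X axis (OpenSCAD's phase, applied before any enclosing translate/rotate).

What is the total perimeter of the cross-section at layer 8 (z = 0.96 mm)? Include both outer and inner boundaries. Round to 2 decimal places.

36.13 mm

At z = 0.96 mm: the cone (r1=6→r2=5) has section circumradius 5.760 here — a regular 32-gon (perimeter = 2·32·5.760·sin(180°/32) = 36.13 mm). Overall, the cross-section is a single solid region. Total boundary length (outer) = 36.13 mm.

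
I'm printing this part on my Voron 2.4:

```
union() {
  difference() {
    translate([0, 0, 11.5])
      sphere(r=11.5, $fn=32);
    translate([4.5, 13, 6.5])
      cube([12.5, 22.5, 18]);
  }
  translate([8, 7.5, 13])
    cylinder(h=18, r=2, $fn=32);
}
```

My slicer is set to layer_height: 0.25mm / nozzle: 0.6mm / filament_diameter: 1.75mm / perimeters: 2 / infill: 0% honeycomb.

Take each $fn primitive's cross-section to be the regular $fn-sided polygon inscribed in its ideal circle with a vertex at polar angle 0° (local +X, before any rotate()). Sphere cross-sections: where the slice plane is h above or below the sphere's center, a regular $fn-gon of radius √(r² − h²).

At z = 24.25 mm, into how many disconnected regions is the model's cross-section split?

1

At z = 24.25 mm: the sphere is not intersected at this z (|z−center|=12.750 > r=11.5); the 12.5×22.5 cube at (4.5, 13) contributes its full rectangle; Taking the first minus the rest: the first operand is absent here, so nothing remains; the r=2 cylinder at (8, 7.5) gives a regular 32-gon of circumradius 2 (constant along its height); Combining (union): only the r=2 cylinder at (8, 7.5) is present, so the union is just that shape — 1 connected region. The result has 1 disconnected region.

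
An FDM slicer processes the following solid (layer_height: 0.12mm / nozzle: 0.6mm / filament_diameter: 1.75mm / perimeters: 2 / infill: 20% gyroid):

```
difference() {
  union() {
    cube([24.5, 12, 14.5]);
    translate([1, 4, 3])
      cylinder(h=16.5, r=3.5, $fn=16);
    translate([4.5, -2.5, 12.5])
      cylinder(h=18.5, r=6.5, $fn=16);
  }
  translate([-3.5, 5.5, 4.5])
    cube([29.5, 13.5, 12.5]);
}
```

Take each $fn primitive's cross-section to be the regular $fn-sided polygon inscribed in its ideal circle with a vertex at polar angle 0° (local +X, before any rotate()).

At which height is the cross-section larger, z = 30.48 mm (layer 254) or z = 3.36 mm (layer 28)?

Layer 254 (z = 30.48): the cube does not reach this height (z outside [0, 14.5]); the cylinder at (1, 4) does not reach this height (z outside [3, 19.5]); the r=6.5 cylinder at (4.5, -2.5) gives a regular 16-gon of circumradius 6.5 (constant along its height) (area = (16/2)·6.500²·sin(360°/16) = 129.35 mm²); Combining (union): only the r=6.5 cylinder at (4.5, -2.5) is present, so the union is just that shape — area = 129.35 mm²; the cube at (-3.5, 5.5) is absent (z outside [4.5, 17]); Subtracting the remaining from the first: none of the subtracted shapes is present at this height, so the result so far is unchanged — area = 129.35 mm². So its area = 129.35 mm². Layer 28 (z = 3.36): the 24.5×12 cube contributes its full rectangle (area 294.00 mm²); the r=3.5 cylinder at (1, 4) contributes a regular 16-gon of circumradius 3.5 (area = (16/2)·3.500²·sin(360°/16) = 37.50 mm²); the cylinder at (4.5, -2.5) does not reach this height (z outside [12.5, 31]); Merging all regions: the regions partially overlap — summed areas 331.50 mm² minus the doubly-counted overlap 25.55 mm² gives 305.95 mm² — area = 305.95 mm²; the cube at (-3.5, 5.5) is absent (z outside [4.5, 17]); Subtracting the remaining from the first: none of the subtracted shapes is present at this height, so that combined region is unchanged — area = 305.95 mm². So its area = 305.95 mm². Layer 28 is larger (305.95 vs 129.35 mm²).

layer 28 (z = 3.36 mm)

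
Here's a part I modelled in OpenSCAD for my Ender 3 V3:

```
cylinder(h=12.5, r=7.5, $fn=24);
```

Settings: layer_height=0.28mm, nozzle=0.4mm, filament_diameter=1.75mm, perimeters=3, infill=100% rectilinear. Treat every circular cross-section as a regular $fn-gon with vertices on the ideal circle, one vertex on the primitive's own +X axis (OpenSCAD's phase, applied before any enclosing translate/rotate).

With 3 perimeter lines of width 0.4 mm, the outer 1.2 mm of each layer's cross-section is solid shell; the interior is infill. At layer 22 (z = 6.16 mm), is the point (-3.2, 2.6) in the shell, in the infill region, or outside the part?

At z = 6.16 mm: the cylinder: section is a regular 24-gon, circumradius r=7.5. Overall, the cross-section is a single solid region. The nearest boundary edge runs (-5.30, 5.30)→(-6.50, 3.75); distance from the point to it = 3.31 mm. The point is inside the cross-section and 3.31 mm from the nearest boundary — more than the 1.2 mm shell width (3 × 0.4), so it's in the infill interior.

infill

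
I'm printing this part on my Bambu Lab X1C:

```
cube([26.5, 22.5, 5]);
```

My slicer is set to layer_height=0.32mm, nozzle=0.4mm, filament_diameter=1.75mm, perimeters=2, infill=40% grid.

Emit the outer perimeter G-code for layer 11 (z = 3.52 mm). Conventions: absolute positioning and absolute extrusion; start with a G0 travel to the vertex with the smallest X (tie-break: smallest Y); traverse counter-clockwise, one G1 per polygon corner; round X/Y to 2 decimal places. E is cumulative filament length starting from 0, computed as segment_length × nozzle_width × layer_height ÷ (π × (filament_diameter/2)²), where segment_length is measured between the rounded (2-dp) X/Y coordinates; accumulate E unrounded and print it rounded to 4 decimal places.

G0 X0.00 Y0.00 Z3.52
G1 X26.50 Y0.00 E1.4102
G1 X26.50 Y22.50 E2.6076
G1 X0.00 Y22.50 E4.0178
G1 X0.00 Y0.00 E5.2152

At z = 3.52 mm: the cube (footprint 26.5×22.5) is included at this height. The outline is a single polygon with 4 vertices. Extrusion per mm of travel: 0.4 × 0.32 / (π × 0.875²) = 0.053216. Accumulating E over each segment gives final E = 5.2152.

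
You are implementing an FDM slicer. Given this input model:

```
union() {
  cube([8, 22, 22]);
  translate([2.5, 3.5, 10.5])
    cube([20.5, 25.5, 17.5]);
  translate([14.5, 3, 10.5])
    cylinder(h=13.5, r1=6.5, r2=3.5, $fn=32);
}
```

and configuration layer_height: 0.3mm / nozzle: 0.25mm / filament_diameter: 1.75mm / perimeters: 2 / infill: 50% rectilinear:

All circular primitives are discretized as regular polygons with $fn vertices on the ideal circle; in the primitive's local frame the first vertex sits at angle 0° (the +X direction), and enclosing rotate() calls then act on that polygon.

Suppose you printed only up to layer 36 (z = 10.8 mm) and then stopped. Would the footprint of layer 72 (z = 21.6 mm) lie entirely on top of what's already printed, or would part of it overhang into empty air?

entirely on top

Compare the two slices. At z = 10.8: the cube is present — its section is the full 8×22 rectangle (area 176.00 mm²); the cube at (2.5, 3.5) (footprint 20.5×25.5) is included at this height (area 522.75 mm²); the cone at (14.5, 3) contributes a regular 32-gon of circumradius 6.433 (interpolated between r1=6.5 and r2=3.5 at t=0.022) (area = (32/2)·6.433²·sin(360°/32) = 129.19 mm²); Combining (union): the regions partially overlap — summed areas 827.94 mm² minus the doubly-counted overlap 159.94 mm² gives 668.00 mm² — area = 668.00 mm². At z = 21.6: the cube (footprint 8×22) is included at this height (area 176.00 mm²); the 20.5×25.5 cube at (2.5, 3.5) contributes its full rectangle (area 522.75 mm²); the cone at (14.5, 3) contributes a regular 32-gon of circumradius 4.033 (interpolated between r1=6.5 and r2=3.5 at t=0.822) (area = (32/2)·4.033²·sin(360°/32) = 50.78 mm²); Taking the union: the regions partially overlap — summed areas 749.53 mm² minus the doubly-counted overlap 123.13 mm² gives 626.40 mm² — area = 626.40 mm². Checking containment: the cross-section at z = 21.6 is a subset of the cross-section at z = 10.8.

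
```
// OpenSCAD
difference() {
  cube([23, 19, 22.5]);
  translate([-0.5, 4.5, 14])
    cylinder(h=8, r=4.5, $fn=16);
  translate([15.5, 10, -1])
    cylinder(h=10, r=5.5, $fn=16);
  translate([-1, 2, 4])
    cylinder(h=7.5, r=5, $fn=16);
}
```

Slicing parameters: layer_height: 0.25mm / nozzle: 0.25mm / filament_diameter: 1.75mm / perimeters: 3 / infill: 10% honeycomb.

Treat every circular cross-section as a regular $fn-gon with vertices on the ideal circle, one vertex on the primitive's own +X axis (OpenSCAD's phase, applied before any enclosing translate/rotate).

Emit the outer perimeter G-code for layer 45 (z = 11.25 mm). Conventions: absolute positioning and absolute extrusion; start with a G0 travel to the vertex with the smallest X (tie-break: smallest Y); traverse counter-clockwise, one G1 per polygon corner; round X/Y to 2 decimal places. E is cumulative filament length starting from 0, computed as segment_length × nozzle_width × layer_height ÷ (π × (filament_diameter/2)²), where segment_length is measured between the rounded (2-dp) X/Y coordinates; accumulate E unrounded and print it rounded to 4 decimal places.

G0 X0.00 Y6.80 Z11.25
G1 X0.91 Y6.62 E0.0241
G1 X2.54 Y5.54 E0.0749
G1 X3.62 Y3.91 E0.1257
G1 X4.00 Y2.00 E0.1763
G1 X3.62 Y0.09 E0.2269
G1 X3.56 Y0.00 E0.2297
G1 X23.00 Y0.00 E0.7349
G1 X23.00 Y19.00 E1.2286
G1 X0.00 Y19.00 E1.8262
G1 X0.00 Y6.80 E2.1432

At z = 11.25 mm: the cube (footprint 23×19) is included at this height; the cylinder at (-0.5, 4.5) does not reach this height (z outside [14, 22]); the cylinder at (15.5, 10) does not reach this height (z outside [-1, 9]); the cylinder at (-1, 2): section is a regular 16-gon, circumradius r=5; Taking the first minus the rest: starting from the 23×19 cube, the r=5 cylinder at (-1, 2) partially overlaps it — only the 21.83 mm² overlap (of its 76.54 mm²) is removed, clipping the outline — 1 connected region. The outline is a single polygon with 10 vertices. Extrusion per mm of travel: 0.25 × 0.25 / (π × 0.875²) = 0.025984. Accumulating E over each segment gives final E = 2.1432.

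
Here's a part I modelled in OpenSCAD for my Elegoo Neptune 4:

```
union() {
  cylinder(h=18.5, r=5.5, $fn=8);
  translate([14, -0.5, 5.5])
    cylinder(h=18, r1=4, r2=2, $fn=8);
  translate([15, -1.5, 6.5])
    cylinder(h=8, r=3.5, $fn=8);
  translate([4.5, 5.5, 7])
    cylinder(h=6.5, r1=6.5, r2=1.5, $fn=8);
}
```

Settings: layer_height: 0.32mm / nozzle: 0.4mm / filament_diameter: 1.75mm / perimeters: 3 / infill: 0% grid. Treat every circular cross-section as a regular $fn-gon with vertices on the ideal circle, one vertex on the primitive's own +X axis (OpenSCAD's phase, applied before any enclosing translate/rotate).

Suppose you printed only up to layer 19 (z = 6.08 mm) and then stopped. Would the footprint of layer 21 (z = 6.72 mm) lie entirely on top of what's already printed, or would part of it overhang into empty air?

Compare the two slices. At z = 6.08: the cylinder: section is a regular 8-gon, circumradius r=5.5 (area = (8/2)·5.500²·sin(360°/8) = 85.56 mm²); the cone at (14, -0.5) contributes a regular 8-gon of circumradius 3.936 (interpolated between r1=4 and r2=2 at t=0.032) (area = (8/2)·3.936²·sin(360°/8) = 43.81 mm²); the cylinder at (15, -1.5) does not reach this height (z outside [6.5, 14.5]); the cone at (4.5, 5.5) is not intersected at this z (z outside [7, 13.5]); Combining (union): the 2 present regions are separate (no shared area or edge), so areas and boundary lengths simply add and each stays a separate island — area = 129.37 mm². At z = 6.72: the r=5.5 cylinder contributes a regular 8-gon of circumradius 5.5 (area = (8/2)·5.500²·sin(360°/8) = 85.56 mm²); the cone at (14, -0.5): at t=0.068 of its height the radius interpolates to r₁+(r₂−r₁)t = 3.864, giving a regular 8-gon of that circumradius (area = (8/2)·3.864²·sin(360°/8) = 42.24 mm²); the cylinder at (15, -1.5): section is a regular 8-gon, circumradius r=3.5 (area = (8/2)·3.500²·sin(360°/8) = 34.65 mm²); the cone at (4.5, 5.5) is not intersected at this z (z outside [7, 13.5]); Taking the union: the regions partially overlap — summed areas 162.45 mm² minus the doubly-counted overlap 28.28 mm² gives 134.16 mm² — area = 134.16 mm². Checking containment: at z = 6.72 the cross-section extends beyond the z = 6.08 cross-section by about 5.75 mm².

part overhangs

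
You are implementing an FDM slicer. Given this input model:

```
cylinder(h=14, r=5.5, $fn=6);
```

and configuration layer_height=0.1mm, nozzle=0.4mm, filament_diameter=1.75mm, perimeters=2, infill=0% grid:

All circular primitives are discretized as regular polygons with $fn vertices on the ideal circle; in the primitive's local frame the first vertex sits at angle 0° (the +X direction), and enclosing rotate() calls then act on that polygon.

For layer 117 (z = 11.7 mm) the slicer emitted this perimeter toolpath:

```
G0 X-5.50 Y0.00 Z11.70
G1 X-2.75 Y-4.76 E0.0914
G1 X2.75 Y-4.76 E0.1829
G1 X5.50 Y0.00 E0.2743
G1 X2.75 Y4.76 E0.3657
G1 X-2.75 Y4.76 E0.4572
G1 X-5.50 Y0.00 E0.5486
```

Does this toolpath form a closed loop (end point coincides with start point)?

Start point (G0): (-5.50, 0.00). End point (last G1): the path returns to the start — closed.

yes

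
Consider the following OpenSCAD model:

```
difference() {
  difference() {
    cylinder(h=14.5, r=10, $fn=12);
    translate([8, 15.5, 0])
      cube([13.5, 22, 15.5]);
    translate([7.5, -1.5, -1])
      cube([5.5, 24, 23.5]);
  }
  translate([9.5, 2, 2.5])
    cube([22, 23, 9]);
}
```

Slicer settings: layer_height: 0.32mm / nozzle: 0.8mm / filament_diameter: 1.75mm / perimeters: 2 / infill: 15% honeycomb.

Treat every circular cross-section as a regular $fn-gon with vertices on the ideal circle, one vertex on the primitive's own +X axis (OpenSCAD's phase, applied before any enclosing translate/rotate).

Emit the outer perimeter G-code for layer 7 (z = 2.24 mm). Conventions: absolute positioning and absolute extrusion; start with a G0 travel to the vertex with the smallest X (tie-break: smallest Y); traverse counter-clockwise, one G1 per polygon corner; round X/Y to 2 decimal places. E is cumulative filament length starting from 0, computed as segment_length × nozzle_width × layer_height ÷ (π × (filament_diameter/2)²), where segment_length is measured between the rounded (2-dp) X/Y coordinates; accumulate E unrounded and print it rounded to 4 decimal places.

At z = 2.24 mm: the r=10 cylinder gives a regular 12-gon of circumradius 10 (constant along its height); the cube at (8, 15.5) (footprint 13.5×22) is included at this height; the cube at (7.5, -1.5) is present — its section is the full 5.5×24 rectangle; After the difference (first − rest): starting from the r=10 cylinder, the 13.5×22 cube at (8, 15.5) misses the remaining region (no effect); the 5.5×24 cube at (7.5, -1.5) partially overlaps it — only the 13.27 mm² overlap (of its 132.00 mm²) is removed, clipping the outline — 1 connected region; the cube at (9.5, 2) is absent (z outside [2.5, 11.5]); Taking the first minus the rest: none of the subtracted shapes is present at this height, so that combined region is unchanged — 1 connected region. The outline is a single polygon with 13 vertices. Extrusion per mm of travel: 0.8 × 0.32 / (π × 0.875²) = 0.106432. Accumulating E over each segment gives final E = 6.7591.

G0 X-10.00 Y0.00 Z2.24
G1 X-8.66 Y-5.00 E0.5509
G1 X-5.00 Y-8.66 E1.1018
G1 X0.00 Y-10.00 E1.6528
G1 X5.00 Y-8.66 E2.2037
G1 X8.66 Y-5.00 E2.7546
G1 X9.60 Y-1.50 E3.1403
G1 X7.50 Y-1.50 E3.3638
G1 X7.50 Y6.16 E4.1791
G1 X5.00 Y8.66 E4.5554
G1 X0.00 Y10.00 E5.1064
G1 X-5.00 Y8.66 E5.6573
G1 X-8.66 Y5.00 E6.2082
G1 X-10.00 Y0.00 E6.7591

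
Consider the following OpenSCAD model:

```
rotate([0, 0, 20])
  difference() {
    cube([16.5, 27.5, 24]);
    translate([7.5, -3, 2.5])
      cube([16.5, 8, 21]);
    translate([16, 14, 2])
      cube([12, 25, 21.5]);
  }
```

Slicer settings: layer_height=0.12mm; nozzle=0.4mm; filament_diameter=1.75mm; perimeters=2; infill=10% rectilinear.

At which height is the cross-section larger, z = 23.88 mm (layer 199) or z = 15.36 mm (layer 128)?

Layer 199 (z = 23.88): the cube is present — its section is the full 16.5×27.5 rectangle (area 453.75 mm²); the cube at (7.5, -3) does not reach this height (z outside [2.5, 23.5]); the cube at (16, 14) is not intersected at this z (z outside [2, 23.5]); After the difference (first − rest): none of the subtracted shapes is present at this height, so the 16.5×27.5 cube is unchanged — area = 453.75 mm²; (whole slice rotated 20° about Z — lengths, areas and connectivity unchanged). So its area = 453.75 mm². Layer 128 (z = 15.36): the cube (footprint 16.5×27.5) is included at this height (area 453.75 mm²); the cube at (7.5, -3) (footprint 16.5×8) is included at this height (area 132.00 mm²); the cube at (16, 14) is present — its section is the full 12×25 rectangle (area 300.00 mm²); After the difference (first − rest): starting from the 16.5×27.5 cube (453.75 mm²), the 16.5×8 cube at (7.5, -3) partially overlaps it — only the 45.00 mm² overlap (of its 132.00 mm²) is removed, clipping the outline; the 12×25 cube at (16, 14) partially overlaps it — only the 6.75 mm² overlap (of its 300.00 mm²) is removed, clipping the outline — area = 402.00 mm²; (whole slice rotated 20° about Z — lengths, areas and connectivity unchanged). So its area = 402.00 mm². Layer 199 is larger (453.75 vs 402.00 mm²).

layer 199 (z = 23.88 mm)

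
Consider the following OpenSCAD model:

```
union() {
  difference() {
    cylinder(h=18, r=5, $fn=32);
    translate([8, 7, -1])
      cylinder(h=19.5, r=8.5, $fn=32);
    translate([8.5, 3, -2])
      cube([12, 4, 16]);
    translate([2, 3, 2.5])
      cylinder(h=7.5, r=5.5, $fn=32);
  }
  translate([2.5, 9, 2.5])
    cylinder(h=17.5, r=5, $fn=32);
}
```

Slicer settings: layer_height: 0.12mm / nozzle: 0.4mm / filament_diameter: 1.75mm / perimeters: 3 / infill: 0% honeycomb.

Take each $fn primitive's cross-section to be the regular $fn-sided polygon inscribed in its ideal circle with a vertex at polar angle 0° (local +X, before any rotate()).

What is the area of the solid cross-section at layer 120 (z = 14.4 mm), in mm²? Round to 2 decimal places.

140.87 mm²

At z = 14.4 mm: the cylinder: section is a regular 32-gon, circumradius r=5 (area = (32/2)·5.000²·sin(360°/32) = 78.04 mm²); the r=8.5 cylinder at (8, 7) gives a regular 32-gon of circumradius 8.5 (constant along its height) (area = (32/2)·8.500²·sin(360°/32) = 225.52 mm²); the cube at (8.5, 3) does not reach this height (z outside [-2, 14]); the cylinder at (2, 3) does not reach this height (z outside [2.5, 10]); Subtracting the remaining from the first: starting from the r=5 cylinder (78.04 mm²), the r=8.5 cylinder at (8, 7) partially overlaps it — only the 15.18 mm² overlap (of its 225.52 mm²) is removed, clipping the outline — area = 62.85 mm²; the r=5 cylinder at (2.5, 9) contributes a regular 32-gon of circumradius 5 (area = (32/2)·5.000²·sin(360°/32) = 78.04 mm²); Merging all regions: the regions partially overlap — summed areas 140.89 mm² minus the doubly-counted overlap 0.02 mm² gives 140.87 mm² — area = 140.87 mm². Overall, the cross-section is a single solid region. Net area = 140.87 mm².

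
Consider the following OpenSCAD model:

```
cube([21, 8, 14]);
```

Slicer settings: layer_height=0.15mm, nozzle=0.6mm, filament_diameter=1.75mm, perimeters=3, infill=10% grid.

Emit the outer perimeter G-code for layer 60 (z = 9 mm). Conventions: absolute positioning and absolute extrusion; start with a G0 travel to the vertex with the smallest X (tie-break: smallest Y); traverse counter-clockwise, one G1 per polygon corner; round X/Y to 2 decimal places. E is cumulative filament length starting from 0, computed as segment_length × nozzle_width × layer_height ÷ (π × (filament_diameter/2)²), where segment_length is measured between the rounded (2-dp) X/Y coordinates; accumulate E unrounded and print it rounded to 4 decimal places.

At z = 9 mm: the cube is present — its section is the full 21×8 rectangle. The outline is a single polygon with 4 vertices. Extrusion per mm of travel: 0.6 × 0.15 / (π × 0.875²) = 0.037418. Accumulating E over each segment gives final E = 2.1702.

G0 X0.00 Y0.00 Z9.00
G1 X21.00 Y0.00 E0.7858
G1 X21.00 Y8.00 E1.0851
G1 X0.00 Y8.00 E1.8709
G1 X0.00 Y0.00 E2.1702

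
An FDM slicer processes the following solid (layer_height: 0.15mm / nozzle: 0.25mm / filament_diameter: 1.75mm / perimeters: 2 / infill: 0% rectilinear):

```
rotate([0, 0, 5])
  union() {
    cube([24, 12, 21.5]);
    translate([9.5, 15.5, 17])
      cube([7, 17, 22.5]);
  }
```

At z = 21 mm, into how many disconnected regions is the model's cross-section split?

2

At z = 21 mm: the cube is present — its section is the full 24×12 rectangle; the cube at (9.5, 15.5) (footprint 7×17) is included at this height; Taking the union: the 2 present regions are separate (no shared area or edge), so areas and boundary lengths simply add and each stays a separate island — 2 connected regions; (whole slice rotated 5° about Z — lengths, areas and connectivity unchanged). The result has 2 disconnected regions.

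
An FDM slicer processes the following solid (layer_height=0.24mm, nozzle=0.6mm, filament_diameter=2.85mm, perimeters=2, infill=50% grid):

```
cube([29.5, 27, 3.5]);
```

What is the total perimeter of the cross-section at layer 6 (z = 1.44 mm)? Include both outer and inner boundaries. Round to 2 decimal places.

113.00 mm

At z = 1.44 mm: the cube is present — its section is the full 29.5×27 rectangle (perimeter 113.00 mm). Overall, the cross-section is a single solid region. Total boundary length (outer) = 113.00 mm.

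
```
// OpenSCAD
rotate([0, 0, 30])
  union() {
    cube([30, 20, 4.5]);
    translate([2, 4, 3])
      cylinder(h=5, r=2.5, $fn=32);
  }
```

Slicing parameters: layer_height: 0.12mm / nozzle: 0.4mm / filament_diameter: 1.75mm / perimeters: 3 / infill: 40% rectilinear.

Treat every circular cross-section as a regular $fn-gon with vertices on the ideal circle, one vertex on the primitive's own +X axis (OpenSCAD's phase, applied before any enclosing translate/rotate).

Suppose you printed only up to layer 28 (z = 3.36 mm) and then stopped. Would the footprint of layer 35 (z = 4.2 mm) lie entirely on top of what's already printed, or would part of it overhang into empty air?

entirely on top

Compare the two slices. At z = 3.36: the 30×20 cube contributes its full rectangle (area 600.00 mm²); the r=2.5 cylinder at (2, 4) gives a regular 32-gon of circumradius 2.5 (constant along its height) (area = (32/2)·2.500²·sin(360°/32) = 19.51 mm²); Combining (union): the regions partially overlap — summed areas 619.51 mm² minus the doubly-counted overlap 18.51 mm² gives 601.00 mm² — area = 601.00 mm²; (whole slice rotated 30° about Z — lengths, areas and connectivity unchanged). At z = 4.2: the 30×20 cube contributes its full rectangle (area 600.00 mm²); the r=2.5 cylinder at (2, 4) gives a regular 32-gon of circumradius 2.5 (constant along its height) (area = (32/2)·2.500²·sin(360°/32) = 19.51 mm²); Merging all regions: the regions partially overlap — summed areas 619.51 mm² minus the doubly-counted overlap 18.51 mm² gives 601.00 mm² — area = 601.00 mm²; (whole slice rotated 30° about Z — lengths, areas and connectivity unchanged). Checking containment: the cross-section at z = 4.2 is a subset of the cross-section at z = 3.36.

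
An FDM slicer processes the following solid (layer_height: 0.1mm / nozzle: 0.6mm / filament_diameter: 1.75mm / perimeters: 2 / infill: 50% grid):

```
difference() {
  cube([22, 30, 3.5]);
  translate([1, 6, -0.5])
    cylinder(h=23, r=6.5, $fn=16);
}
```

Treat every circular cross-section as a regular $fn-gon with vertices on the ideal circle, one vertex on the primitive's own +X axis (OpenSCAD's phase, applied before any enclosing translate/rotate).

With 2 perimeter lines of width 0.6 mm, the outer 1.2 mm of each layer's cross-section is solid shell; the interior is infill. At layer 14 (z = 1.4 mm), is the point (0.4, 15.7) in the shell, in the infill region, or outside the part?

shell

At z = 1.4 mm: the 22×30 cube contributes its full rectangle; the r=6.5 cylinder at (1, 6) contributes a regular 16-gon of circumradius 6.5; Taking the first minus the rest: starting from the 22×30 cube, the r=6.5 cylinder at (1, 6) partially overlaps it — only the 76.45 mm² overlap (of its 129.35 mm²) is removed, clipping the outline — 1 connected region. Overall, the cross-section is a single solid region. The nearest boundary edge runs (0.00, 12.30)→(0.00, 30.00); distance from the point to it = 0.40 mm. The point is inside the cross-section, 0.40 mm from the nearest boundary — within the 1.2 mm shell band (2 × 0.6).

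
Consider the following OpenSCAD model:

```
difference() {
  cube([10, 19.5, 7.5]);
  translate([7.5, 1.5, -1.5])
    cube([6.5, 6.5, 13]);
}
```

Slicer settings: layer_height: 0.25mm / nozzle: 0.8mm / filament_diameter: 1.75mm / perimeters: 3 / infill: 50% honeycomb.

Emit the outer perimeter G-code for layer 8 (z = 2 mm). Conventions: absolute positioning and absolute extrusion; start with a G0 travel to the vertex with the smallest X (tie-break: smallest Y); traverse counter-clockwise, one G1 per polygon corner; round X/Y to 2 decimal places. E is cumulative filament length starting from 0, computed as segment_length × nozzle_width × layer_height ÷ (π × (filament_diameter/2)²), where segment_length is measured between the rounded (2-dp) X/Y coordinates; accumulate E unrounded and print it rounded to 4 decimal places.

At z = 2 mm: the 10×19.5 cube contributes its full rectangle; the cube at (7.5, 1.5) is present — its section is the full 6.5×6.5 rectangle; Taking the first minus the rest: starting from the 10×19.5 cube, the 6.5×6.5 cube at (7.5, 1.5) partially overlaps it — only the 16.25 mm² overlap (of its 42.25 mm²) is removed, clipping the outline — 1 connected region. The outline is a single polygon with 8 vertices. Extrusion per mm of travel: 0.8 × 0.25 / (π × 0.875²) = 0.083150. Accumulating E over each segment gives final E = 5.3216.

G0 X0.00 Y0.00 Z2.00
G1 X10.00 Y0.00 E0.8315
G1 X10.00 Y1.50 E0.9562
G1 X7.50 Y1.50 E1.1641
G1 X7.50 Y8.00 E1.7046
G1 X10.00 Y8.00 E1.9125
G1 X10.00 Y19.50 E2.8687
G1 X0.00 Y19.50 E3.7002
G1 X0.00 Y0.00 E5.3216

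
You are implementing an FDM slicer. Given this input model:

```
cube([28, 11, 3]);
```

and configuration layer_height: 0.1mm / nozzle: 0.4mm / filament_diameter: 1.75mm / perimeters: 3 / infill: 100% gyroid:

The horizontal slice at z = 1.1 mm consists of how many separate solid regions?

At z = 1.1 mm: the cube (footprint 28×11) is included at this height. The result has 1 disconnected region.

1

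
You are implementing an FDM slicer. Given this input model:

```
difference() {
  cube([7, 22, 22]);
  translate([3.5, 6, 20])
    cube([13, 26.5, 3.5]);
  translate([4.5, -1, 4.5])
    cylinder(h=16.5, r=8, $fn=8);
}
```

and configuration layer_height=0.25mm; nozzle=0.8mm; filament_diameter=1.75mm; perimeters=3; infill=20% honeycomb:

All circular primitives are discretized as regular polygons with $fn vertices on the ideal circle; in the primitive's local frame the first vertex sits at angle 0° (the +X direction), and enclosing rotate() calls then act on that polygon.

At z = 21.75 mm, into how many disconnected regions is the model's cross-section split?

1

At z = 21.75 mm: the cube (footprint 7×22) is included at this height; the cube at (3.5, 6) is present — its section is the full 13×26.5 rectangle; the cylinder at (4.5, -1) does not reach this height (z outside [4.5, 21]); After the difference (first − rest): starting from the 7×22 cube, the 13×26.5 cube at (3.5, 6) partially overlaps it — only the 56.00 mm² overlap (of its 344.50 mm²) is removed, clipping the outline — 1 connected region. The result has 1 disconnected region.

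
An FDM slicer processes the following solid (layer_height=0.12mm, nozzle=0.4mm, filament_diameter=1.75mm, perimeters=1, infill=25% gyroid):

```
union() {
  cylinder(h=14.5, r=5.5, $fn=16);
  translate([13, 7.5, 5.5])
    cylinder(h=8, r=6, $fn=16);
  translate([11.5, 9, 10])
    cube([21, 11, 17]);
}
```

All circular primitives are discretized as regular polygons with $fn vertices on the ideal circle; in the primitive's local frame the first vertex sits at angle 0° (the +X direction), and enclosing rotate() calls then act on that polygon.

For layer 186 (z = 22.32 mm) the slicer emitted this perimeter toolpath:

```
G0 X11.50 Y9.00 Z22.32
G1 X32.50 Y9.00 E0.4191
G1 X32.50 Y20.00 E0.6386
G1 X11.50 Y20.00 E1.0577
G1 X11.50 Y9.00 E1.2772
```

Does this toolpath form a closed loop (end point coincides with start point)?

Start point (G0): (11.50, 9.00). End point (last G1): the path returns to the start — closed.

yes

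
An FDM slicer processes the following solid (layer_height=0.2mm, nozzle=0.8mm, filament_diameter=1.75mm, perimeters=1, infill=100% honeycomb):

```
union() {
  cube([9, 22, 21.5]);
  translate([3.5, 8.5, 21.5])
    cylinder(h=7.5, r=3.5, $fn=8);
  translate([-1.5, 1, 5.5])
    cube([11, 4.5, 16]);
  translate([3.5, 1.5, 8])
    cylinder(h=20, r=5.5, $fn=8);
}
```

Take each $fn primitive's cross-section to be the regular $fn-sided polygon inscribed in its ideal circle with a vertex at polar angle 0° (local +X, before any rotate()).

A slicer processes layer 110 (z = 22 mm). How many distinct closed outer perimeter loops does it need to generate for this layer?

At z = 22 mm: the cube does not reach this height (z outside [0, 21.5]); the cylinder at (3.5, 8.5): section is a regular 8-gon, circumradius r=3.5; the cube at (-1.5, 1) is absent (z outside [5.5, 21.5]); the r=5.5 cylinder at (3.5, 1.5) gives a regular 8-gon of circumradius 5.5 (constant along its height); Merging all regions: the regions partially overlap (shared area 4.83 mm²), so overlapping operands fuse into one piece — 1 connected region. The result has 1 disconnected region.

1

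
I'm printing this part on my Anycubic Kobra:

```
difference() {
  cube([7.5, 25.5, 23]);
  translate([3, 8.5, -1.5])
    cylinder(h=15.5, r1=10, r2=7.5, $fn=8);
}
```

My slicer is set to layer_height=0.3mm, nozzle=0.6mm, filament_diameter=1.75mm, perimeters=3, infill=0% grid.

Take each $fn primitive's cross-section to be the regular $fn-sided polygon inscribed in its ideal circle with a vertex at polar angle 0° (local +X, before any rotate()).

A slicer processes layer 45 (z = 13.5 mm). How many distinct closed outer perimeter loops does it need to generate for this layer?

2

At z = 13.5 mm: the 7.5×25.5 cube contributes its full rectangle; the cone at (3, 8.5): at t=0.968 of its height the radius interpolates to r₁+(r₂−r₁)t = 7.581, giving a regular 8-gon of that circumradius; After the difference (first − rest): starting from the 7.5×25.5 cube, the cone at (3, 8.5) partially overlaps it — only the 101.59 mm² overlap (of its 162.54 mm²) is removed, clipping the outline — 2 connected regions. The result has 2 disconnected regions.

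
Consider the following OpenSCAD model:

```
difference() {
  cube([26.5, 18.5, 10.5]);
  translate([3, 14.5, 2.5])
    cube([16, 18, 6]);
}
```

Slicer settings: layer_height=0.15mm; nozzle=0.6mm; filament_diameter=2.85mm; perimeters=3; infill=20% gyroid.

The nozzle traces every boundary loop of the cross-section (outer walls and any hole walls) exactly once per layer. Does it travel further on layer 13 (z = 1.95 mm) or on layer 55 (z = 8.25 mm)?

Layer 13 (z = 1.95): the 26.5×18.5 cube contributes its full rectangle (perimeter 90.00 mm); the cube at (3, 14.5) does not reach this height (z outside [2.5, 8.5]); Taking the first minus the rest: none of the subtracted shapes is present at this height, so the 26.5×18.5 cube is unchanged — boundary = 90.00 mm. So its perimeter = 90.00 mm. Layer 55 (z = 8.25): the cube (footprint 26.5×18.5) is included at this height (perimeter 90.00 mm); the 16×18 cube at (3, 14.5) contributes its full rectangle (perimeter 68.00 mm); Subtracting the remaining from the first: starting from the 26.5×18.5 cube, the 16×18 cube at (3, 14.5) partially overlaps it — only the 64.00 mm² overlap (of its 288.00 mm²) is removed, clipping the outline — boundary = 98.00 mm. So its perimeter = 98.00 mm. Layer 55 is larger (98.00 vs 90.00 mm).

layer 55 (z = 8.25 mm)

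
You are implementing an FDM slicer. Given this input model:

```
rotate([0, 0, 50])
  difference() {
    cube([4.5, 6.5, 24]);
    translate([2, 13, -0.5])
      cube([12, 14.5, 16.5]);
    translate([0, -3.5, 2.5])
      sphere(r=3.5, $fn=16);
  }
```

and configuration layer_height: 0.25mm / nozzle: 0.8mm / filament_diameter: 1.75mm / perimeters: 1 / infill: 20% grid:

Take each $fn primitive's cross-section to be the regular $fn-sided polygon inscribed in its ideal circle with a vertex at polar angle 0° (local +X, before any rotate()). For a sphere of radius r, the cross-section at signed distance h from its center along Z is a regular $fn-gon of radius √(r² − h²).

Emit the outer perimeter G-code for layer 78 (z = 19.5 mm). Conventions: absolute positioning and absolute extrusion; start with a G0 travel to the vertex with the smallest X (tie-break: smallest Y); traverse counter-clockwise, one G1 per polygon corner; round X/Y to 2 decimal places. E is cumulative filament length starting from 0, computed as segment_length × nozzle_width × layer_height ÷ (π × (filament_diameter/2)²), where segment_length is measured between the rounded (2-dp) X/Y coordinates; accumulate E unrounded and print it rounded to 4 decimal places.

At z = 19.5 mm: the cube is present — its section is the full 4.5×6.5 rectangle; the cube at (2, 13) is not intersected at this z (z outside [-0.5, 16]); the sphere at (0, -3.5) does not reach this height (|z−center|=17.000 > r=3.5); After the difference (first − rest): none of the subtracted shapes is present at this height, so the 4.5×6.5 cube is unchanged — 1 connected region; (rotated 50° about Z; rotation is an isometry so areas/perimeters/island counts are preserved). The outline is a single polygon with 4 vertices. Extrusion per mm of travel: 0.8 × 0.25 / (π × 0.875²) = 0.083150. Accumulating E over each segment gives final E = 1.8297.

G0 X-4.98 Y4.18 Z19.50
G1 X0.00 Y0.00 E0.5406
G1 X2.89 Y3.45 E0.9148
G1 X-2.09 Y7.63 E1.4555
G1 X-4.98 Y4.18 E1.8297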